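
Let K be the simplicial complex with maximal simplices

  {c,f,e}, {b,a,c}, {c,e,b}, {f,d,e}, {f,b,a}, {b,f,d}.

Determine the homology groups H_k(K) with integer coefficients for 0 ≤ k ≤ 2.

H_0 = Z,  H_1 = Z,  H_2 = 0.

Fix the vertex order a < b < c < d < e < f and write every simplex with vertices in increasing order. Then dim K = 2 and the simplices of K are:

  0-simplices (6): a, b, c, d, e, f
  1-simplices (12): ab, ac, af, bc, bd, be, bf, ce, cf, de, df, ef
  2-simplices (6): abc, abf, bce, bdf, cef, def

so the chain groups are C_0 ≅ Z^6, C_1 ≅ Z^12, C_2 ≅ Z^6.

Boundary ∂_1: C_1 → C_0 maps an edge to its endpoints' difference, ∂[p,q] = q − p. For instance
  ∂df = f − d.
As a 6×12 matrix over Z this has rank 5, with invariant factors (1,1,1,1,1).

Boundary ∂_2: C_2 → C_1 maps a triangle to the signed sum of its edges. For instance
  ∂bdf = df − bf + bd,
  ∂bce = ce − be + bc.
This gives a 12×6 integer matrix of rank 6; reducing to Smith normal form yields diagonal entries (1,1,1,1,1,1).

From H_k ≅ ker(∂_k) / im(∂_{k+1}) we obtain:

  H_0: rank C_0 − rank ∂_1 = 6 − 5 = 1, and the invariant factors of ∂_1 are all 1, so H_0 = Z.
  H_1: rank ker ∂_1 − rank ∂_2 = (12 − 5) − 6 = 1, and the invariant factors of ∂_2 are all 1, so H_1 = Z.
  H_2: rank ker ∂_2 − rank ∂_3 = (6 − 6) − 0 = 0, and there is no ∂_3, so H_2 = 0.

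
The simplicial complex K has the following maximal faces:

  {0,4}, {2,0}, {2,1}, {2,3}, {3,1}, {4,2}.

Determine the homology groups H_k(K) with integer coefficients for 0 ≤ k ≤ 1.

Order the vertices as 0 < 1 < 2 < 3 < 4. Listing each simplex with vertices in this order, K has dimension 1 with simplices:

  0-simplices (5): [0], [1], [2], [3], [4]
  1-simplices (6): [0,2], [0,4], [1,2], [1,3], [2,3], [2,4]

Hence C_0 ≅ Z^5, C_1 ≅ Z^6.

The boundary map ∂_1: C_1 → C_0 sends each edge [p,q] (with p < q) to q − p.
The resulting 5×6 matrix has rank 4, and its Smith normal form has invariant factors (1,1,1,1).

From H_k ≅ ker(∂_k) / im(∂_{k+1}) we obtain:

  H_0: rank C_0 − rank ∂_1 = 5 − 4 = 1, and the invariant factors of ∂_1 are all 1, so H_0 = Z.
  H_1: rank ker ∂_1 − rank ∂_2 = (6 − 4) − 0 = 2, and there is no ∂_2, so H_1 = Z^2.

As a check, the Euler characteristic is 5 − 6 = -1, which agrees with 1 − 2 = -1.

H_0 ≅ Z,  H_1 ≅ Z^2.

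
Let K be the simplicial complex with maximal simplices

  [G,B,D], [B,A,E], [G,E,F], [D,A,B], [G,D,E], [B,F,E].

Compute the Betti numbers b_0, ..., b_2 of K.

b_0 = 1, b_1 = 1, b_2 = 0.

K has 6 vertices, 12 edges, 6 triangles.
rank ∂_0 = 0, rank ∂_1 = 5 ⇒ b_0 = 6 − 0 − 5 = 1; all invariant factors of ∂_1 are 1 so no torsion. So H_0 = Z.
rank ∂_1 = 5, rank ∂_2 = 6 ⇒ b_1 = 12 − 5 − 6 = 1; all invariant factors of ∂_2 are 1 so no torsion. So H_1 = Z.
rank ∂_2 = 6, rank ∂_3 = 0 ⇒ b_2 = 6 − 6 − 0 = 0. So H_2 = 0.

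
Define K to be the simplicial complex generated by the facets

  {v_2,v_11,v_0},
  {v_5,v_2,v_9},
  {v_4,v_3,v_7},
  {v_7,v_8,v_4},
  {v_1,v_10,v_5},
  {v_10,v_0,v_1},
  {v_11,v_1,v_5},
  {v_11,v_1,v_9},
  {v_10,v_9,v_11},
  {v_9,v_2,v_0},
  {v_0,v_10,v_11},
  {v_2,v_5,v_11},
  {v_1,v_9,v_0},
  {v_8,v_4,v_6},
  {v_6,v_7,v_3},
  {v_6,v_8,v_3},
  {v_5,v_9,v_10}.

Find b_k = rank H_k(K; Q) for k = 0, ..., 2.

We work with the vertex ordering v_0 < v_1 < v_2 < v_3 < v_4 < v_5 < v_6 < v_7 < v_8 < v_9 < v_10 < v_11. The simplices of K, each written with vertices in increasing order, are:

  0-simplices (12): [v_0], [v_1], [v_2], [v_3], [v_4], [v_5], [v_6], [v_7], [v_8], [v_9], [v_10], [v_11]
  1-simplices (28): (28 of them)
  2-simplices (17): (17 of them)

so the chain groups are C_0 ≅ Z^12, C_1 ≅ Z^28, C_2 ≅ Z^17.

Boundary ∂_1: C_1 → C_0 is given by ∂[p,q] = [q] − [p]. For instance
  ∂[v_3,v_8] = [v_8] − [v_3].
This gives a 12×28 integer matrix of rank 10; reducing to Smith normal form yields diagonal entries (1,1,1,1,1,1,1,1,1,1).

The boundary map ∂_2: C_2 → C_1 acts by ∂[p,q,r] = [q,r] − [p,r] + [p,q]. For instance
  ∂[v_0,v_10,v_11] = [v_10,v_11] − [v_0,v_11] + [v_0,v_10],
  ∂[v_4,v_7,v_8] = [v_7,v_8] − [v_4,v_8] + [v_4,v_7].
The 28×17 boundary matrix has rank 17 and Smith normal form diag(1,1,1,1,1,1,1,1,1,1,1,1,1,1,1,1,2).

Computing H_k = (kernel of ∂_k) / (image of ∂_{k+1}):

  H_0: rank C_0 − rank ∂_1 = 12 − 10 = 2, and the invariant factors of ∂_1 are all 1, so H_0 = Z^2.
  H_1: rank ker ∂_1 − rank ∂_2 = (28 − 10) − 17 = 1, and ∂_2 has invariant factor 2 > 1, so H_1 = Z ⊕ Z/2Z.
  H_2: rank ker ∂_2 − rank ∂_3 = (17 − 17) − 0 = 0, and there is no ∂_3, so H_2 = 0.

Hence the Betti numbers are b_0 = 2, b_1 = 1, b_2 = 0.

b_0 = 2, b_1 = 1, b_2 = 0.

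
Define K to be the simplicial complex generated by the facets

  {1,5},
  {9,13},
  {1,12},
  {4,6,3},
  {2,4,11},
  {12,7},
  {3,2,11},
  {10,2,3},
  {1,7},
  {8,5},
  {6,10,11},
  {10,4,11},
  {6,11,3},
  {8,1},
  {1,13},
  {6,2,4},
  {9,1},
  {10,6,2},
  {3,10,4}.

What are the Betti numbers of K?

We work with the vertex ordering 1 < 2 < 3 < 4 < 5 < 6 < 7 < 8 < 9 < 10 < 11 < 12 < 13. The simplices of K, each written with vertices in increasing order, are:

  0-simplices (13): [1], [2], [3], [4], [5], [6], [7], [8], [9], [10], [11], [12], [13]
  1-simplices (24): (24 of them)
  2-simplices (10): [2,3,10], [2,3,11], [2,4,6], [2,4,11], [2,6,10], [3,4,6], [3,4,10], [3,6,11], [4,10,11], [6,10,11]

giving chain groups C_0 ≅ Z^13, C_1 ≅ Z^24, C_2 ≅ Z^10.

∂_1: C_1 → C_0 is given by ∂[p,q] = [q] − [p]. For instance
  ∂[2,6] = [6] − [2].
The 13×24 boundary matrix has rank 11 and Smith normal form diag(1,1,1,1,1,1,1,1,1,1,1).

The boundary map ∂_2: C_2 → C_1 acts by ∂[p,q,r] = [q,r] − [p,r] + [p,q]. For instance
  ∂[4,10,11] = [10,11] − [4,11] + [4,10],
  ∂[2,3,10] = [3,10] − [2,10] + [2,3].
As a 24×10 matrix over Z this has rank 10, with invariant factors (1,1,1,1,1,1,1,1,1,2).

Reading off H_k = ker ∂_k / im ∂_{k+1}:

  H_0: rank C_0 − rank ∂_1 = 13 − 11 = 2, and the invariant factors of ∂_1 are all 1, so H_0 = Z^2.
  H_1: rank ker ∂_1 − rank ∂_2 = (24 − 11) − 10 = 3, and ∂_2 has invariant factor 2 > 1, so H_1 = Z^3 ⊕ Z/2.
  H_2: rank ker ∂_2 − rank ∂_3 = (10 − 10) − 0 = 0, and there is no ∂_3, so H_2 = 0.

Hence the Betti numbers are b_0 = 2, b_1 = 3, b_2 = 0.

b_0 = 2, b_1 = 3, b_2 = 0.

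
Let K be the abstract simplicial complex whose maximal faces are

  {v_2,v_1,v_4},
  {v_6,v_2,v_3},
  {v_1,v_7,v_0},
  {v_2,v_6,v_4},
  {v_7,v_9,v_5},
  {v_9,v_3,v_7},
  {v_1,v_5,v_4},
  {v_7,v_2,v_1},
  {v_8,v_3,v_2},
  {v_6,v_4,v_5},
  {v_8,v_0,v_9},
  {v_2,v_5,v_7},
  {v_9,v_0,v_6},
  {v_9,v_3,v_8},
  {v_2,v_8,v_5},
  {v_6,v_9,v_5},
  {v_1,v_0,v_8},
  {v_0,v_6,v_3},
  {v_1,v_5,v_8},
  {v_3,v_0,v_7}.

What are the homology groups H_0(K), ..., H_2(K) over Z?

Order the vertices as v_0 < v_1 < v_2 < v_3 < v_4 < v_5 < v_6 < v_7 < v_8 < v_9. Listing each simplex with vertices in this order, K has dimension 2 with simplices:

  0-simplices (10): [v_0], [v_1], [v_2], [v_3], [v_4], [v_5], [v_6], [v_7], [v_8], [v_9]
  1-simplices (30): (30 of them)
  2-simplices (20): (20 of them)

so the chain groups are C_0 ≅ Z^10, C_1 ≅ Z^30, C_2 ≅ Z^20.

Boundary ∂_1: C_1 → C_0 maps an edge to its endpoints' difference, ∂[p,q] = q − p. For instance
  ∂[v_8,v_9] = [v_9] − [v_8].
This gives a 10×30 integer matrix of rank 9; reducing to Smith normal form yields diagonal entries (1,1,1,1,1,1,1,1,1).

∂_2: C_2 → C_1 sends each 2-simplex [p,q,r] to [q,r] − [p,r] + [p,q]. For instance
  ∂[v_1,v_4,v_5] = [v_4,v_5] − [v_1,v_5] + [v_1,v_4],
  ∂[v_0,v_3,v_7] = [v_3,v_7] − [v_0,v_7] + [v_0,v_3].
As a 30×20 matrix over Z this has rank 20, with invariant factors (1,1,1,1,1,1,1,1,1,1,1,1,1,1,1,1,1,1,1,2).

Reading off H_k = ker ∂_k / im ∂_{k+1}:

  H_0: rank C_0 − rank ∂_1 = 10 − 9 = 1, and the invariant factors of ∂_1 are all 1, so H_0 = Z.
  H_1: rank ker ∂_1 − rank ∂_2 = (30 − 9) − 20 = 1, and ∂_2 has invariant factor 2 > 1, so H_1 = Z ⊕ Z/2.
  H_2: rank ker ∂_2 − rank ∂_3 = (20 − 20) − 0 = 0, and there is no ∂_3, so H_2 = 0.

H_0 = Z,  H_1 = Z ⊕ Z/2,  H_2 = 0.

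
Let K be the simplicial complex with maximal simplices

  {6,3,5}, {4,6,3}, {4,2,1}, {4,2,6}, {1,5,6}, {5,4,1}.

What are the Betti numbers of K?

b_0 = 1, b_1 = 1, b_2 = 0.

We work with the vertex ordering 1 < 2 < 3 < 4 < 5 < 6. The simplices of K, each written with vertices in increasing order, are:

  0-simplices (6): [1], [2], [3], [4], [5], [6]
  1-simplices (12): [1,2], [1,4], [1,5], [1,6], [2,4], [2,6], [3,4], [3,5], [3,6], [4,5], [4,6], [5,6]
  2-simplices (6): [1,2,4], [1,4,5], [1,5,6], [2,4,6], [3,4,6], [3,5,6]

so the chain groups are C_0 ≅ Z^6, C_1 ≅ Z^12, C_2 ≅ Z^6.

The boundary map ∂_1: C_1 → C_0 sends each edge [p,q] (with p < q) to q − p. For instance
  ∂[1,5] = [5] − [1].
As a 6×12 matrix over Z this has rank 5, with invariant factors (1,1,1,1,1).

The boundary map ∂_2: C_2 → C_1 maps a triangle to the signed sum of its edges. For instance
  ∂[3,4,6] = [4,6] − [3,6] + [3,4],
  ∂[1,5,6] = [5,6] − [1,6] + [1,5].
As a 12×6 matrix over Z this has rank 6, with invariant factors (1,1,1,1,1,1).

Computing H_k = (kernel of ∂_k) / (image of ∂_{k+1}):

  H_0: rank C_0 − rank ∂_1 = 6 − 5 = 1, and the invariant factors of ∂_1 are all 1, so H_0 = Z.
  H_1: rank ker ∂_1 − rank ∂_2 = (12 − 5) − 6 = 1, and the invariant factors of ∂_2 are all 1, so H_1 = Z.
  H_2: rank ker ∂_2 − rank ∂_3 = (6 − 6) − 0 = 0, and there is no ∂_3, so H_2 = 0.

(K is a triangulation of the cylinder S^1 x I.)

Hence the Betti numbers are b_0 = 1, b_1 = 1, b_2 = 0.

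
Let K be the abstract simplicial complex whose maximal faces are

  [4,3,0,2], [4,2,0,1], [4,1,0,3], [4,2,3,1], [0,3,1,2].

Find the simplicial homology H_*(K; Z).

We work with the vertex ordering 0 < 1 < 2 < 3 < 4. The simplices of K, each written with vertices in increasing order, are:

  0-simplices (5): [0], [1], [2], [3], [4]
  1-simplices (10): [0,1], [0,2], [0,3], [0,4], [1,2], [1,3], [1,4], [2,3], [2,4], [3,4]
  2-simplices (10): [0,1,2], [0,1,3], [0,1,4], [0,2,3], [0,2,4], [0,3,4], [1,2,3], [1,2,4], [1,3,4], [2,3,4]
  3-simplices (5): [0,1,2,3], [0,1,2,4], [0,1,3,4], [0,2,3,4], [1,2,3,4]

so the chain groups are C_0 ≅ Z^5, C_1 ≅ Z^10, C_2 ≅ Z^10, C_3 ≅ Z^5.

∂_1: C_1 → C_0 sends each edge [p,q] (with p < q) to q − p.
The 5×10 boundary matrix has rank 4 and Smith normal form diag(1,1,1,1).

Boundary ∂_2: C_2 → C_1 acts by ∂[p,q,r] = [q,r] − [p,r] + [p,q]. For instance
  ∂[1,2,3] = [2,3] − [1,3] + [1,2],
  ∂[1,3,4] = [3,4] − [1,4] + [1,3].
The resulting 10×10 matrix has rank 6, and its Smith normal form has invariant factors (1,1,1,1,1,1).

The boundary map ∂_3: C_3 → C_2 sends each 3-simplex σ to the alternating sum Σ_i (−1)^i (σ with its i-th vertex removed). For instance
  ∂[1,2,3,4] = [2,3,4] − [1,3,4] + [1,2,4] − [1,2,3],
  ∂[0,1,2,4] = [1,2,4] − [0,2,4] + [0,1,4] − [0,1,2].
This gives a 10×5 integer matrix of rank 4; reducing to Smith normal form yields diagonal entries (1,1,1,1).

Reading off H_k = ker ∂_k / im ∂_{k+1}:

  H_0: rank C_0 − rank ∂_1 = 5 − 4 = 1, and the invariant factors of ∂_1 are all 1, so H_0 = Z.
  H_1: rank ker ∂_1 − rank ∂_2 = (10 − 4) − 6 = 0, and the invariant factors of ∂_2 are all 1, so H_1 = 0.
  H_2: rank ker ∂_2 − rank ∂_3 = (10 − 6) − 4 = 0, and the invariant factors of ∂_3 are all 1, so H_2 = 0.
  H_3: rank ker ∂_3 − rank ∂_4 = (5 − 4) − 0 = 1, and there is no ∂_4, so H_3 = Z.

As a check, the Euler characteristic is 5 − 10 + 10 − 5 = 0, which agrees with 1 − 0 + 0 − 1 = 0.

H_0 ≅ Z,  H_1 = 0,  H_2 = 0,  H_3 ≅ Z.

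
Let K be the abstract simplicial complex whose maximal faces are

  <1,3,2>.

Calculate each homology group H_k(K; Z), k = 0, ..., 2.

We work with the vertex ordering 1 < 2 < 3. The simplices of K, each written with vertices in increasing order, are:

  0-simplices (3): [1], [2], [3]
  1-simplices (3): [1,2], [1,3], [2,3]
  2-simplices (1): [1,2,3]

giving chain groups C_0 ≅ Z^3, C_1 ≅ Z^3, C_2 ≅ Z^1.

The boundary map ∂_1: C_1 → C_0 sends each edge [p,q] (with p < q) to q − p. For instance
  ∂[1,2] = [2] − [1].
The resulting 3×3 matrix has rank 2, and its Smith normal form has invariant factors (1,1).

∂_2: C_2 → C_1 maps a triangle to the signed sum of its edges. For instance
  ∂[1,2,3] = [2,3] − [1,3] + [1,2].
This gives a 3×1 integer matrix of rank 1; reducing to Smith normal form yields diagonal entries (1).

From H_k ≅ ker(∂_k) / im(∂_{k+1}) we obtain:

  H_0: rank C_0 − rank ∂_1 = 3 − 2 = 1, and the invariant factors of ∂_1 are all 1, so H_0 ≅ Z.
  H_1: rank ker ∂_1 − rank ∂_2 = (3 − 2) − 1 = 0, and the invariant factors of ∂_2 are all 1, so H_1 ≅ 0.
  H_2: rank ker ∂_2 − rank ∂_3 = (1 − 1) − 0 = 0, and there is no ∂_3, so H_2 ≅ 0.

H_0 ≅ Z,  H_1 = 0,  H_2 = 0.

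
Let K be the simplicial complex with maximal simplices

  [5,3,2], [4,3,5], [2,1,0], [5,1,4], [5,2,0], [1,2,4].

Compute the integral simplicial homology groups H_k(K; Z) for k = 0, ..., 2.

H_0 ≅ Z,  H_1 ≅ Z,  H_2 = 0.

We work with the vertex ordering 0 < 1 < 2 < 3 < 4 < 5. The simplices of K, each written with vertices in increasing order, are:

  0-simplices (6): [0], [1], [2], [3], [4], [5]
  1-simplices (12): [0,1], [0,2], [0,5], [1,2], [1,4], [1,5], [2,3], [2,4], [2,5], [3,4], [3,5], [4,5]
  2-simplices (6): [0,1,2], [0,2,5], [1,2,4], [1,4,5], [2,3,5], [3,4,5]

so the chain groups are C_0 ≅ Z^6, C_1 ≅ Z^12, C_2 ≅ Z^6.

Boundary ∂_1: C_1 → C_0 maps an edge to its endpoints' difference, ∂[p,q] = q − p.
The 6×12 boundary matrix has rank 5 and Smith normal form diag(1,1,1,1,1).

The boundary map ∂_2: C_2 → C_1 acts by ∂[p,q,r] = [q,r] − [p,r] + [p,q]. For instance
  ∂[3,4,5] = [4,5] − [3,5] + [3,4],
  ∂[1,4,5] = [4,5] − [1,5] + [1,4].
This gives a 12×6 integer matrix of rank 6; reducing to Smith normal form yields diagonal entries (1,1,1,1,1,1).

From H_k ≅ ker(∂_k) / im(∂_{k+1}) we obtain:

  H_0: rank C_0 − rank ∂_1 = 6 − 5 = 1, and the invariant factors of ∂_1 are all 1, so H_0 ≅ Z.
  H_1: rank ker ∂_1 − rank ∂_2 = (12 − 5) − 6 = 1, and the invariant factors of ∂_2 are all 1, so H_1 ≅ Z.
  H_2: rank ker ∂_2 − rank ∂_3 = (6 − 6) − 0 = 0, and there is no ∂_3, so H_2 ≅ 0.

As a check, the Euler characteristic is 6 − 12 + 6 = 0, which agrees with 1 − 1 + 0 = 0.
(K is a triangulation of the cylinder S^1 x I.)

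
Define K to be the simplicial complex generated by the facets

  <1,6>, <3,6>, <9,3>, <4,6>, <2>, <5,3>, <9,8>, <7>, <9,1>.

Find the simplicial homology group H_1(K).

H_1 ≅ Z.

Fix the vertex order 1 < 2 < 3 < 4 < 5 < 6 < 7 < 8 < 9 and write every simplex with vertices in increasing order. Then dim K = 1 and the simplices of K are:

  0-simplices (9): [1], [2], [3], [4], [5], [6], [7], [8], [9]
  1-simplices (7): [1,6], [1,9], [3,5], [3,6], [3,9], [4,6], [8,9]

Hence C_0 ≅ Z^9, C_1 ≅ Z^7.

Boundary ∂_1: C_1 → C_0 maps an edge to its endpoints' difference, ∂[p,q] = q − p. For instance
  ∂[8,9] = [9] − [8].
The resulting 9×7 matrix has rank 6, and its Smith normal form has invariant factors (1,1,1,1,1,1).

Reading off H_k = ker ∂_k / im ∂_{k+1}:

  H_1: rank ker ∂_1 − rank ∂_2 = (7 − 6) − 0 = 1, and there is no ∂_2, so H_1 ≅ Z.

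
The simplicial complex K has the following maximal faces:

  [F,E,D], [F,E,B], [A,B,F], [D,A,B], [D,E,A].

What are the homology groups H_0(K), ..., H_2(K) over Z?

H_0 = Z,  H_1 = Z,  H_2 = 0.

We work with the vertex ordering A < B < D < E < F. The simplices of K, each written with vertices in increasing order, are:

  0-simplices (5): A, B, D, E, F
  1-simplices (10): AB, AD, AE, AF, BD, BE, BF, DE, DF, EF
  2-simplices (5): ABD, ABF, ADE, BEF, DEF

giving chain groups C_0 ≅ Z^5, C_1 ≅ Z^10, C_2 ≅ Z^5.

∂_1: C_1 → C_0 maps an edge to its endpoints' difference, ∂[p,q] = q − p. For instance
  ∂BD = D − B.
As a 5×10 matrix over Z this has rank 4, with invariant factors (1,1,1,1).

The boundary map ∂_2: C_2 → C_1 acts by ∂[p,q,r] = [q,r] − [p,r] + [p,q]. For instance
  ∂BEF = EF − BF + BE,
  ∂ADE = DE − AE + AD.
As a 10×5 matrix over Z this has rank 5, with invariant factors (1,1,1,1,1).

Now H_k = ker ∂_k / im ∂_{k+1}, so:

  H_0: rank C_0 − rank ∂_1 = 5 − 4 = 1, and the invariant factors of ∂_1 are all 1, so H_0 = Z.
  H_1: rank ker ∂_1 − rank ∂_2 = (10 − 4) − 5 = 1, and the invariant factors of ∂_2 are all 1, so H_1 = Z.
  H_2: rank ker ∂_2 − rank ∂_3 = (5 − 5) − 0 = 0, and there is no ∂_3, so H_2 = 0.

(K is a triangulation of the Möbius band.)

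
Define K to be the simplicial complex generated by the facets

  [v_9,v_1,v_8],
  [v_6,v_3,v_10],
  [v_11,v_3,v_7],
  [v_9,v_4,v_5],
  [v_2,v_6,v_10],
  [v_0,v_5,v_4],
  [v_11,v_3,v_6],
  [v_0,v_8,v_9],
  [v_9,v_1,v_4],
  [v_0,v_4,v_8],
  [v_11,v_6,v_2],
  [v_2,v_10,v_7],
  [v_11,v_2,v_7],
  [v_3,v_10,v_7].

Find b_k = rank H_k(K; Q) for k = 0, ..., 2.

b_0 = 2, b_1 = 1, b_2 = 1.

Take the total order v_0 < v_1 < v_2 < v_3 < v_4 < v_5 < v_6 < v_7 < v_8 < v_9 < v_10 < v_11 on the vertex set. Then K (dimension 2) consists of the simplices:

  0-simplices (12): [v_0], [v_1], [v_2], [v_3], [v_4], [v_5], [v_6], [v_7], [v_8], [v_9], [v_10], [v_11]
  1-simplices (24): (24 of them)
  2-simplices (14): (14 of them)

so the chain groups are C_0 ≅ Z^12, C_1 ≅ Z^24, C_2 ≅ Z^14.

Boundary ∂_1: C_1 → C_0 sends each edge [p,q] (with p < q) to q − p. For instance
  ∂[v_4,v_5] = [v_5] − [v_4].
The 12×24 boundary matrix has rank 10 and Smith normal form diag(1,1,1,1,1,1,1,1,1,1).

The boundary map ∂_2: C_2 → C_1 acts by ∂[p,q,r] = [q,r] − [p,r] + [p,q]. For instance
  ∂[v_3,v_6,v_10] = [v_6,v_10] − [v_3,v_10] + [v_3,v_6],
  ∂[v_3,v_7,v_11] = [v_7,v_11] − [v_3,v_11] + [v_3,v_7].
As a 24×14 matrix over Z this has rank 13, with invariant factors (1,1,1,1,1,1,1,1,1,1,1,1,1).

Computing H_k = (kernel of ∂_k) / (image of ∂_{k+1}):

  H_0: rank C_0 − rank ∂_1 = 12 − 10 = 2, and the invariant factors of ∂_1 are all 1, so H_0 = Z^2.
  H_1: rank ker ∂_1 − rank ∂_2 = (24 − 10) − 13 = 1, and the invariant factors of ∂_2 are all 1, so H_1 = Z.
  H_2: rank ker ∂_2 − rank ∂_3 = (14 − 13) − 0 = 1, and there is no ∂_3, so H_2 = Z.

(K is a triangulation of the disjoint union of the cylinder S^1 x I and the 2-sphere S^2.)

Hence the Betti numbers are b_0 = 2, b_1 = 1, b_2 = 1.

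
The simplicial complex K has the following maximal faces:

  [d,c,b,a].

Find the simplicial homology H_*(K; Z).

H_0 ≅ Z,  H_1 = 0,  H_2 = 0,  H_3 = 0.

Take the total order a < b < c < d on the vertex set. Then K (dimension 3) consists of the simplices:

  0-simplices (4): a, b, c, d
  1-simplices (6): ab, ac, ad, bc, bd, cd
  2-simplices (4): abc, abd, acd, bcd
  3-simplices (1): abcd

Hence C_0 ≅ Z^4, C_1 ≅ Z^6, C_2 ≅ Z^4, C_3 ≅ Z^1.

The boundary map ∂_1: C_1 → C_0 sends each edge [p,q] (with p < q) to q − p. For instance
  ∂ab = b − a.
The 4×6 boundary matrix has rank 3 and Smith normal form diag(1,1,1).

The boundary map ∂_2: C_2 → C_1 acts by ∂[p,q,r] = [q,r] − [p,r] + [p,q]. For instance
  ∂acd = cd − ad + ac,
  ∂bcd = cd − bd + bc.
The 6×4 boundary matrix has rank 3 and Smith normal form diag(1,1,1).

Boundary ∂_3: C_3 → C_2 sends each 3-simplex σ to the alternating sum Σ_i (−1)^i (σ with its i-th vertex removed). For instance
  ∂abcd = bcd − acd + abd − abc.
This gives a 4×1 integer matrix of rank 1; reducing to Smith normal form yields diagonal entries (1).

Computing H_k = (kernel of ∂_k) / (image of ∂_{k+1}):

  H_0: rank C_0 − rank ∂_1 = 4 − 3 = 1, and the invariant factors of ∂_1 are all 1, so H_0 = Z.
  H_1: rank ker ∂_1 − rank ∂_2 = (6 − 3) − 3 = 0, and the invariant factors of ∂_2 are all 1, so H_1 = 0.
  H_2: rank ker ∂_2 − rank ∂_3 = (4 − 3) − 1 = 0, and the invariant factors of ∂_3 are all 1, so H_2 = 0.
  H_3: rank ker ∂_3 − rank ∂_4 = (1 − 1) − 0 = 0, and there is no ∂_4, so H_3 = 0.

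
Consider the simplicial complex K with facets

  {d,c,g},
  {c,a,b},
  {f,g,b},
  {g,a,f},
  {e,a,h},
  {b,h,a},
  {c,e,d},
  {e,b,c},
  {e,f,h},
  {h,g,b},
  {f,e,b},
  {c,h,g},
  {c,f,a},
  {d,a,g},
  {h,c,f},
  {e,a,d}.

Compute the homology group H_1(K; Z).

H_1 = Z^2.

Take the total order a < b < c < d < e < f < g < h on the vertex set. Then K (dimension 2) consists of the simplices:

  0-simplices (8): a, b, c, d, e, f, g, h
  1-simplices (24): ab, ac, ad, ae, af, ag, ah, bc, be, bf, bg, bh, cd, ce, cf, cg, ch, de, dg, ef, eh, fg, fh, gh
  2-simplices (16): abc, abh, acf, ade, adg, aeh, afg, bce, bef, bfg, bgh, cde, cdg, cfh, cgh, efh

giving chain groups C_0 ≅ Z^8, C_1 ≅ Z^24, C_2 ≅ Z^16.

The boundary map ∂_1: C_1 → C_0 sends each edge [p,q] (with p < q) to q − p.
The resulting 8×24 matrix has rank 7, and its Smith normal form has invariant factors (1,1,1,1,1,1,1).

The boundary map ∂_2: C_2 → C_1 acts by ∂[p,q,r] = [q,r] − [p,r] + [p,q]. For instance
  ∂abh = bh − ah + ab,
  ∂abc = bc − ac + ab.
The 24×16 boundary matrix has rank 15 and Smith normal form diag(1,1,1,1,1,1,1,1,1,1,1,1,1,1,1).

Reading off H_k = ker ∂_k / im ∂_{k+1}:

  H_1: rank ker ∂_1 − rank ∂_2 = (24 − 7) − 15 = 2, and the invariant factors of ∂_2 are all 1, so H_1 = Z^2.

(K is a triangulation of the torus T^2.)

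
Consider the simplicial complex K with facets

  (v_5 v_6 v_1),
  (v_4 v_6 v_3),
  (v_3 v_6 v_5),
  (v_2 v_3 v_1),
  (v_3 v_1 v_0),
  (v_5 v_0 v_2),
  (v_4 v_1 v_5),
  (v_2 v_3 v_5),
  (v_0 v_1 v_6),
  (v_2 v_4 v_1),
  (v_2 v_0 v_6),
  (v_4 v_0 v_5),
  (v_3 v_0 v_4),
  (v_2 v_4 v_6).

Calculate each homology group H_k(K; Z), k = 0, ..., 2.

H_0 ≅ Z,  H_1 ≅ Z^2,  H_2 ≅ Z.

We work with the vertex ordering v_0 < v_1 < v_2 < v_3 < v_4 < v_5 < v_6. The simplices of K, each written with vertices in increasing order, are:

  0-simplices (7): [v_0], [v_1], [v_2], [v_3], [v_4], [v_5], [v_6]
  1-simplices (21): (21 of them)
  2-simplices (14): (14 of them)

giving chain groups C_0 ≅ Z^7, C_1 ≅ Z^21, C_2 ≅ Z^14.

Boundary ∂_1: C_1 → C_0 is given by ∂[p,q] = [q] − [p]. For instance
  ∂[v_0,v_5] = [v_5] − [v_0].
The 7×21 boundary matrix has rank 6 and Smith normal form diag(1,1,1,1,1,1).

∂_2: C_2 → C_1 sends each 2-simplex [p,q,r] to [q,r] − [p,r] + [p,q]. For instance
  ∂[v_1,v_5,v_6] = [v_5,v_6] − [v_1,v_6] + [v_1,v_5],
  ∂[v_0,v_3,v_4] = [v_3,v_4] − [v_0,v_4] + [v_0,v_3].
As a 21×14 matrix over Z this has rank 13, with invariant factors (1,1,1,1,1,1,1,1,1,1,1,1,1).

From H_k ≅ ker(∂_k) / im(∂_{k+1}) we obtain:

  H_0: rank C_0 − rank ∂_1 = 7 − 6 = 1, and the invariant factors of ∂_1 are all 1, so H_0 ≅ Z.
  H_1: rank ker ∂_1 − rank ∂_2 = (21 − 6) − 13 = 2, and the invariant factors of ∂_2 are all 1, so H_1 ≅ Z^2.
  H_2: rank ker ∂_2 − rank ∂_3 = (14 − 13) − 0 = 1, and there is no ∂_3, so H_2 ≅ Z.

(K is a triangulation of the torus T^2.)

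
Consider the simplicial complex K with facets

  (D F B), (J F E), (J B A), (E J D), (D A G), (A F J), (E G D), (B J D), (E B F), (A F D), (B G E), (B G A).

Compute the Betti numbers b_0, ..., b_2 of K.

b_0 = 1, b_1 = 0, b_2 = 0.

Take the total order A < B < D < E < F < G < J on the vertex set. Then K (dimension 2) consists of the simplices:

  0-simplices (7): A, B, D, E, F, G, J
  1-simplices (18): AB, AD, AF, AG, AJ, BD, BE, BF, BG, BJ, DE, DF, DG, DJ, EF, EG, EJ, FJ
  2-simplices (12): ABG, ABJ, ADF, ADG, AFJ, BDF, BDJ, BEF, BEG, DEG, DEJ, EFJ

giving chain groups C_0 ≅ Z^7, C_1 ≅ Z^18, C_2 ≅ Z^12.

Boundary ∂_1: C_1 → C_0 is given by ∂[p,q] = [q] − [p]. For instance
  ∂BJ = J − B.
As a 7×18 matrix over Z this has rank 6, with invariant factors (1,1,1,1,1,1).

∂_2: C_2 → C_1 sends each 2-simplex [p,q,r] to [q,r] − [p,r] + [p,q]. For instance
  ∂BDJ = DJ − BJ + BD,
  ∂AFJ = FJ − AJ + AF.
This gives a 18×12 integer matrix of rank 12; reducing to Smith normal form yields diagonal entries (1,1,1,1,1,1,1,1,1,1,1,2).

Now H_k = ker ∂_k / im ∂_{k+1}, so:

  H_0: rank C_0 − rank ∂_1 = 7 − 6 = 1, and the invariant factors of ∂_1 are all 1, so H_0 = Z.
  H_1: rank ker ∂_1 − rank ∂_2 = (18 − 6) − 12 = 0, and ∂_2 has invariant factor 2 > 1, so H_1 = Z/2Z.
  H_2: rank ker ∂_2 − rank ∂_3 = (12 − 12) − 0 = 0, and there is no ∂_3, so H_2 = 0.

As a check, the Euler characteristic is 7 − 18 + 12 = 1, which agrees with 1 − 0 + 0 = 1.

Hence the Betti numbers are b_0 = 1, b_1 = 0, b_2 = 0.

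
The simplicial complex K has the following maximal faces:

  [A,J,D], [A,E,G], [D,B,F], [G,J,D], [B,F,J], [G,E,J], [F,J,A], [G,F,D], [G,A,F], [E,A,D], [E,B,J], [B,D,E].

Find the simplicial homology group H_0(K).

H_0 ≅ Z.

K has 7 vertices, 18 edges, 12 triangles.
rank ∂_0 = 0, rank ∂_1 = 6 ⇒ b_0 = 7 − 0 − 6 = 1; all invariant factors of ∂_1 are 1 so no torsion. So H_0 = Z.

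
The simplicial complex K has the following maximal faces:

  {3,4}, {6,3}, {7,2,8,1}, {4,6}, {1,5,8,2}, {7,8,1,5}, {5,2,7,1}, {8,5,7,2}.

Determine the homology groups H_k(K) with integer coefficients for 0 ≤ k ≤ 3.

Fix the vertex order 1 < 2 < 3 < 4 < 5 < 6 < 7 < 8 and write every simplex with vertices in increasing order. Then dim K = 3 and the simplices of K are:

  0-simplices (8): [1], [2], [3], [4], [5], [6], [7], [8]
  1-simplices (13): [1,2], [1,5], [1,7], [1,8], [2,5], [2,7], [2,8], [3,4], [3,6], [4,6], [5,7], [5,8], [7,8]
  2-simplices (10): [1,2,5], [1,2,7], [1,2,8], [1,5,7], [1,5,8], [1,7,8], [2,5,7], [2,5,8], [2,7,8], [5,7,8]
  3-simplices (5): [1,2,5,7], [1,2,5,8], [1,2,7,8], [1,5,7,8], [2,5,7,8]

Hence C_0 ≅ Z^8, C_1 ≅ Z^13, C_2 ≅ Z^10, C_3 ≅ Z^5.

The boundary map ∂_1: C_1 → C_0 maps an edge to its endpoints' difference, ∂[p,q] = q − p.
As a 8×13 matrix over Z this has rank 6, with invariant factors (1,1,1,1,1,1).

The boundary map ∂_2: C_2 → C_1 sends each 2-simplex [p,q,r] to [q,r] − [p,r] + [p,q]. For instance
  ∂[1,7,8] = [7,8] − [1,8] + [1,7],
  ∂[1,2,8] = [2,8] − [1,8] + [1,2].
As a 13×10 matrix over Z this has rank 6, with invariant factors (1,1,1,1,1,1).

The boundary map ∂_3: C_3 → C_2 sends each 3-simplex σ to the alternating sum Σ_i (−1)^i (σ with its i-th vertex removed). For instance
  ∂[1,2,5,7] = [2,5,7] − [1,5,7] + [1,2,7] − [1,2,5],
  ∂[1,2,7,8] = [2,7,8] − [1,7,8] + [1,2,8] − [1,2,7].
This gives a 10×5 integer matrix of rank 4; reducing to Smith normal form yields diagonal entries (1,1,1,1).

Computing H_k = (kernel of ∂_k) / (image of ∂_{k+1}):

  H_0: rank C_0 − rank ∂_1 = 8 − 6 = 2, and the invariant factors of ∂_1 are all 1, so H_0 = Z^2.
  H_1: rank ker ∂_1 − rank ∂_2 = (13 − 6) − 6 = 1, and the invariant factors of ∂_2 are all 1, so H_1 = Z.
  H_2: rank ker ∂_2 − rank ∂_3 = (10 − 6) − 4 = 0, and the invariant factors of ∂_3 are all 1, so H_2 = 0.
  H_3: rank ker ∂_3 − rank ∂_4 = (5 − 4) − 0 = 1, and there is no ∂_4, so H_3 = Z.

As a check, the Euler characteristic is 8 − 13 + 10 − 5 = 0, which agrees with 2 − 1 + 0 − 1 = 0.

H_0 ≅ Z^2,  H_1 ≅ Z,  H_2 = 0,  H_3 ≅ Z.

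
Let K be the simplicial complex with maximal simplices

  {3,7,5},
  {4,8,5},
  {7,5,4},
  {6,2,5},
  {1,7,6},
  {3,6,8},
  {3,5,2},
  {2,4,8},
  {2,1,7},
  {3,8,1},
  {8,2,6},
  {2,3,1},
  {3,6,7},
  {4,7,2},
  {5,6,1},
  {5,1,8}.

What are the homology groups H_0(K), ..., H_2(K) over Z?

Fix the vertex order 1 < 2 < 3 < 4 < 5 < 6 < 7 < 8 and write every simplex with vertices in increasing order. Then dim K = 2 and the simplices of K are:

  0-simplices (8): [1], [2], [3], [4], [5], [6], [7], [8]
  1-simplices (24): (24 of them)
  2-simplices (16): [1,2,3], [1,2,7], [1,3,8], [1,5,6], [1,5,8], [1,6,7], [2,3,5], [2,4,7], [2,4,8], [2,5,6], [2,6,8], [3,5,7], [3,6,7], [3,6,8], [4,5,7], [4,5,8]

Hence C_0 ≅ Z^8, C_1 ≅ Z^24, C_2 ≅ Z^16.

∂_1: C_1 → C_0 sends each edge [p,q] (with p < q) to q − p. For instance
  ∂[2,7] = [7] − [2].
As a 8×24 matrix over Z this has rank 7, with invariant factors (1,1,1,1,1,1,1).

The boundary map ∂_2: C_2 → C_1 acts by ∂[p,q,r] = [q,r] − [p,r] + [p,q]. For instance
  ∂[2,6,8] = [6,8] − [2,8] + [2,6],
  ∂[1,2,3] = [2,3] − [1,3] + [1,2].
The resulting 24×16 matrix has rank 15, and its Smith normal form has invariant factors (1,1,1,1,1,1,1,1,1,1,1,1,1,1,1).

Now H_k = ker ∂_k / im ∂_{k+1}, so:

  H_0: rank C_0 − rank ∂_1 = 8 − 7 = 1, and the invariant factors of ∂_1 are all 1, so H_0 ≅ Z.
  H_1: rank ker ∂_1 − rank ∂_2 = (24 − 7) − 15 = 2, and the invariant factors of ∂_2 are all 1, so H_1 ≅ Z^2.
  H_2: rank ker ∂_2 − rank ∂_3 = (16 − 15) − 0 = 1, and there is no ∂_3, so H_2 ≅ Z.

As a check, the Euler characteristic is 8 − 24 + 16 = 0, which agrees with 1 − 2 + 1 = 0.
(K is a triangulation of the torus T^2.)

H_0 = Z,  H_1 = Z^2,  H_2 = Z.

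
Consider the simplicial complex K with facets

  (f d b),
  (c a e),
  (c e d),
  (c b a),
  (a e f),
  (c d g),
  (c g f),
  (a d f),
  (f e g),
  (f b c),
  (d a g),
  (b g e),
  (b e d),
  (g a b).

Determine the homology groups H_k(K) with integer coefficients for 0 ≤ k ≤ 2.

H_0 ≅ Z,  H_1 ≅ Z^2,  H_2 ≅ Z.

Fix the vertex order a < b < c < d < e < f < g and write every simplex with vertices in increasing order. Then dim K = 2 and the simplices of K are:

  0-simplices (7): a, b, c, d, e, f, g
  1-simplices (21): ab, ac, ad, ae, af, ag, bc, bd, be, bf, bg, cd, ce, cf, cg, de, df, dg, ef, eg, fg
  2-simplices (14): abc, abg, ace, adf, adg, aef, bcf, bde, bdf, beg, cde, cdg, cfg, efg

giving chain groups C_0 ≅ Z^7, C_1 ≅ Z^21, C_2 ≅ Z^14.

Boundary ∂_1: C_1 → C_0 is given by ∂[p,q] = [q] − [p]. For instance
  ∂ab = b − a.
This gives a 7×21 integer matrix of rank 6; reducing to Smith normal form yields diagonal entries (1,1,1,1,1,1).

∂_2: C_2 → C_1 sends each 2-simplex [p,q,r] to [q,r] − [p,r] + [p,q]. For instance
  ∂cdg = dg − cg + cd,
  ∂cfg = fg − cg + cf.
The resulting 21×14 matrix has rank 13, and its Smith normal form has invariant factors (1,1,1,1,1,1,1,1,1,1,1,1,1).

Computing H_k = (kernel of ∂_k) / (image of ∂_{k+1}):

  H_0: rank C_0 − rank ∂_1 = 7 − 6 = 1, and the invariant factors of ∂_1 are all 1, so H_0 ≅ Z.
  H_1: rank ker ∂_1 − rank ∂_2 = (21 − 6) − 13 = 2, and the invariant factors of ∂_2 are all 1, so H_1 ≅ Z^2.
  H_2: rank ker ∂_2 − rank ∂_3 = (14 − 13) − 0 = 1, and there is no ∂_3, so H_2 ≅ Z.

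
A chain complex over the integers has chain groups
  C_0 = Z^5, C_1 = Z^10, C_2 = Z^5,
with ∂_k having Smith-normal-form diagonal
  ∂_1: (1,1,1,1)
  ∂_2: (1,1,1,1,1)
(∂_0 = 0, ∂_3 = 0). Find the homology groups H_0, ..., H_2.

H_0 = Z,  H_1 = Z,  H_2 = 0.

H_0: b_0 = 5 − 0 − 4 = 1; torsion from ∂_1 factors > 1: none. So H_0 = Z.
H_1: b_1 = 10 − 4 − 5 = 1; torsion from ∂_2 factors > 1: none. So H_1 = Z.
H_2: b_2 = 5 − 5 − 0 = 0; torsion from ∂_3 factors > 1: none. So H_2 = 0.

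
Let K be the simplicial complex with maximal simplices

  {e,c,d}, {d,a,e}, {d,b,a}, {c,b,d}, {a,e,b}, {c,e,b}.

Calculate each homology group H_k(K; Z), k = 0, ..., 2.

We work with the vertex ordering a < b < c < d < e. The simplices of K, each written with vertices in increasing order, are:

  0-simplices (5): a, b, c, d, e
  1-simplices (9): ab, ad, ae, bc, bd, be, cd, ce, de
  2-simplices (6): abd, abe, ade, bcd, bce, cde

Hence C_0 ≅ Z^5, C_1 ≅ Z^9, C_2 ≅ Z^6.

The boundary map ∂_1: C_1 → C_0 is given by ∂[p,q] = [q] − [p].
This gives a 5×9 integer matrix of rank 4; reducing to Smith normal form yields diagonal entries (1,1,1,1).

∂_2: C_2 → C_1 maps a triangle to the signed sum of its edges. For instance
  ∂abe = be − ae + ab,
  ∂abd = bd − ad + ab.
The resulting 9×6 matrix has rank 5, and its Smith normal form has invariant factors (1,1,1,1,1).

Now H_k = ker ∂_k / im ∂_{k+1}, so:

  H_0: rank C_0 − rank ∂_1 = 5 − 4 = 1, and the invariant factors of ∂_1 are all 1, so H_0 ≅ Z.
  H_1: rank ker ∂_1 − rank ∂_2 = (9 − 4) − 5 = 0, and the invariant factors of ∂_2 are all 1, so H_1 ≅ 0.
  H_2: rank ker ∂_2 − rank ∂_3 = (6 − 5) − 0 = 1, and there is no ∂_3, so H_2 ≅ Z.

H_0 ≅ Z,  H_1 = 0,  H_2 ≅ Z.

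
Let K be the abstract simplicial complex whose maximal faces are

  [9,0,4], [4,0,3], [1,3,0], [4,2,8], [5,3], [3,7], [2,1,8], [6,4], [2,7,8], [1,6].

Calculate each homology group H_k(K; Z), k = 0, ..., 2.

H_0 ≅ Z,  H_1 ≅ Z^3,  H_2 = 0.

K has 10 vertices, 18 edges, 6 triangles.
rank ∂_0 = 0, rank ∂_1 = 9 ⇒ b_0 = 10 − 0 − 9 = 1; all invariant factors of ∂_1 are 1 so no torsion. So H_0 ≅ Z.
rank ∂_1 = 9, rank ∂_2 = 6 ⇒ b_1 = 18 − 9 − 6 = 3; all invariant factors of ∂_2 are 1 so no torsion. So H_1 ≅ Z^3.
rank ∂_2 = 6, rank ∂_3 = 0 ⇒ b_2 = 6 − 6 − 0 = 0. So H_2 ≅ 0.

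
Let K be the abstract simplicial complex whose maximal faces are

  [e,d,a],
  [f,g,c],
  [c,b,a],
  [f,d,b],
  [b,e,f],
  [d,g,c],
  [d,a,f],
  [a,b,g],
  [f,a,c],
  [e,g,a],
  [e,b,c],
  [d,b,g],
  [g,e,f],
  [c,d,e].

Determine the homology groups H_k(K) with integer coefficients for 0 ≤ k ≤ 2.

H_0 ≅ Z,  H_1 ≅ Z^2,  H_2 ≅ Z.

We work with the vertex ordering a < b < c < d < e < f < g. The simplices of K, each written with vertices in increasing order, are:

  0-simplices (7): a, b, c, d, e, f, g
  1-simplices (21): ab, ac, ad, ae, af, ag, bc, bd, be, bf, bg, cd, ce, cf, cg, de, df, dg, ef, eg, fg
  2-simplices (14): abc, abg, acf, ade, adf, aeg, bce, bdf, bdg, bef, cde, cdg, cfg, efg

Hence C_0 ≅ Z^7, C_1 ≅ Z^21, C_2 ≅ Z^14.

Boundary ∂_1: C_1 → C_0 sends each edge [p,q] (with p < q) to q − p.
As a 7×21 matrix over Z this has rank 6, with invariant factors (1,1,1,1,1,1).

Boundary ∂_2: C_2 → C_1 maps a triangle to the signed sum of its edges. For instance
  ∂cfg = fg − cg + cf,
  ∂cde = de − ce + cd.
The 21×14 boundary matrix has rank 13 and Smith normal form diag(1,1,1,1,1,1,1,1,1,1,1,1,1).

From H_k ≅ ker(∂_k) / im(∂_{k+1}) we obtain:

  H_0: rank C_0 − rank ∂_1 = 7 − 6 = 1, and the invariant factors of ∂_1 are all 1, so H_0 ≅ Z.
  H_1: rank ker ∂_1 − rank ∂_2 = (21 − 6) − 13 = 2, and the invariant factors of ∂_2 are all 1, so H_1 ≅ Z^2.
  H_2: rank ker ∂_2 − rank ∂_3 = (14 − 13) − 0 = 1, and there is no ∂_3, so H_2 ≅ Z.

(K is a triangulation of the torus T^2.)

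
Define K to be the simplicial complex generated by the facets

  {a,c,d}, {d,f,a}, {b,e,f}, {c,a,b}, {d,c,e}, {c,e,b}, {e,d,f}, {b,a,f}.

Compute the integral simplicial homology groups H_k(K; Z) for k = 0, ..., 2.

H_0 ≅ Z,  H_1 = 0,  H_2 ≅ Z.

Fix the vertex order a < b < c < d < e < f and write every simplex with vertices in increasing order. Then dim K = 2 and the simplices of K are:

  0-simplices (6): a, b, c, d, e, f
  1-simplices (12): ab, ac, ad, af, bc, be, bf, cd, ce, de, df, ef
  2-simplices (8): abc, abf, acd, adf, bce, bef, cde, def

giving chain groups C_0 ≅ Z^6, C_1 ≅ Z^12, C_2 ≅ Z^8.

Boundary ∂_1: C_1 → C_0 maps an edge to its endpoints' difference, ∂[p,q] = q − p. For instance
  ∂af = f − a.
The resulting 6×12 matrix has rank 5, and its Smith normal form has invariant factors (1,1,1,1,1).

The boundary map ∂_2: C_2 → C_1 maps a triangle to the signed sum of its edges. For instance
  ∂bef = ef − bf + be,
  ∂def = ef − df + de.
This gives a 12×8 integer matrix of rank 7; reducing to Smith normal form yields diagonal entries (1,1,1,1,1,1,1).

Reading off H_k = ker ∂_k / im ∂_{k+1}:

  H_0: rank C_0 − rank ∂_1 = 6 − 5 = 1, and the invariant factors of ∂_1 are all 1, so H_0 ≅ Z.
  H_1: rank ker ∂_1 − rank ∂_2 = (12 − 5) − 7 = 0, and the invariant factors of ∂_2 are all 1, so H_1 ≅ 0.
  H_2: rank ker ∂_2 − rank ∂_3 = (8 − 7) − 0 = 1, and there is no ∂_3, so H_2 ≅ Z.

As a check, the Euler characteristic is 6 − 12 + 8 = 2, which agrees with 1 − 0 + 1 = 2.
(K is a triangulation of the 2-sphere S^2.)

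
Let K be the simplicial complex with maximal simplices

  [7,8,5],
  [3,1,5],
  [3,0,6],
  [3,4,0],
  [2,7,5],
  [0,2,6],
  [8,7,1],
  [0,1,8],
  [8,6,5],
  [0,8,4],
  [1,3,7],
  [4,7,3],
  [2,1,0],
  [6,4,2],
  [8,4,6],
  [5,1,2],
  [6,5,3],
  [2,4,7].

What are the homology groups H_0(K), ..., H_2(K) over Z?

H_0 = Z,  H_1 = Z ⊕ Z/2Z,  H_2 = 0.

We work with the vertex ordering 0 < 1 < 2 < 3 < 4 < 5 < 6 < 7 < 8. The simplices of K, each written with vertices in increasing order, are:

  0-simplices (9): [0], [1], [2], [3], [4], [5], [6], [7], [8]
  1-simplices (27): (27 of them)
  2-simplices (18): [0,1,2], [0,1,8], [0,2,6], [0,3,4], [0,3,6], [0,4,8], [1,2,5], [1,3,5], [1,3,7], [1,7,8], [2,4,6], [2,4,7], [2,5,7], [3,4,7], [3,5,6], [4,6,8], [5,6,8], [5,7,8]

so the chain groups are C_0 ≅ Z^9, C_1 ≅ Z^27, C_2 ≅ Z^18.

The boundary map ∂_1: C_1 → C_0 is given by ∂[p,q] = [q] − [p]. For instance
  ∂[4,6] = [6] − [4].
The 9×27 boundary matrix has rank 8 and Smith normal form diag(1,1,1,1,1,1,1,1).

The boundary map ∂_2: C_2 → C_1 maps a triangle to the signed sum of its edges. For instance
  ∂[4,6,8] = [6,8] − [4,8] + [4,6],
  ∂[0,1,2] = [1,2] − [0,2] + [0,1].
The 27×18 boundary matrix has rank 18 and Smith normal form diag(1,1,1,1,1,1,1,1,1,1,1,1,1,1,1,1,1,2).

Reading off H_k = ker ∂_k / im ∂_{k+1}:

  H_0: rank C_0 − rank ∂_1 = 9 − 8 = 1, and the invariant factors of ∂_1 are all 1, so H_0 = Z.
  H_1: rank ker ∂_1 − rank ∂_2 = (27 − 8) − 18 = 1, and ∂_2 has invariant factor 2 > 1, so H_1 = Z ⊕ Z/2Z.
  H_2: rank ker ∂_2 − rank ∂_3 = (18 − 18) − 0 = 0, and there is no ∂_3, so H_2 = 0.

(K is a triangulation of the Klein bottle.)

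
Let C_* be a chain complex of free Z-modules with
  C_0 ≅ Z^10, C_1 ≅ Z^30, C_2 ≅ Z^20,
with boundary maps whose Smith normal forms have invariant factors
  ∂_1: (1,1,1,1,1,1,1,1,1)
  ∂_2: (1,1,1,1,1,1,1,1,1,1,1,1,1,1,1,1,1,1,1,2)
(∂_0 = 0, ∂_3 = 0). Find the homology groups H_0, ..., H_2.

H_0: b_0 = 10 − 0 − 9 = 1; torsion from ∂_1 factors > 1: none. So H_0 ≅ Z.
H_1: b_1 = 30 − 9 − 20 = 1; torsion from ∂_2 factors > 1: [2]. So H_1 ≅ Z ⊕ Z_2.
H_2: b_2 = 20 − 20 − 0 = 0; torsion from ∂_3 factors > 1: none. So H_2 ≅ 0.

H_0 ≅ Z,  H_1 ≅ Z ⊕ Z_2,  H_2 = 0.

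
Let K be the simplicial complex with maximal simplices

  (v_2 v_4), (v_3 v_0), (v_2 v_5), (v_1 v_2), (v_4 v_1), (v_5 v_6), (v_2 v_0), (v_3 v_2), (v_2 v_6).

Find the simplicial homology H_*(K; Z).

H_0 = Z,  H_1 = Z^3.

Fix the vertex order v_0 < v_1 < v_2 < v_3 < v_4 < v_5 < v_6 and write every simplex with vertices in increasing order. Then dim K = 1 and the simplices of K are:

  0-simplices (7): [v_0], [v_1], [v_2], [v_3], [v_4], [v_5], [v_6]
  1-simplices (9): [v_0,v_2], [v_0,v_3], [v_1,v_2], [v_1,v_4], [v_2,v_3], [v_2,v_4], [v_2,v_5], [v_2,v_6], [v_5,v_6]

so the chain groups are C_0 ≅ Z^7, C_1 ≅ Z^9.

∂_1: C_1 → C_0 maps an edge to its endpoints' difference, ∂[p,q] = q − p. For instance
  ∂[v_1,v_4] = [v_4] − [v_1].
This gives a 7×9 integer matrix of rank 6; reducing to Smith normal form yields diagonal entries (1,1,1,1,1,1).

Computing H_k = (kernel of ∂_k) / (image of ∂_{k+1}):

  H_0: rank C_0 − rank ∂_1 = 7 − 6 = 1, and the invariant factors of ∂_1 are all 1, so H_0 = Z.
  H_1: rank ker ∂_1 − rank ∂_2 = (9 − 6) − 0 = 3, and there is no ∂_2, so H_1 = Z^3.

(K is a triangulation of a wedge of 3 circles.)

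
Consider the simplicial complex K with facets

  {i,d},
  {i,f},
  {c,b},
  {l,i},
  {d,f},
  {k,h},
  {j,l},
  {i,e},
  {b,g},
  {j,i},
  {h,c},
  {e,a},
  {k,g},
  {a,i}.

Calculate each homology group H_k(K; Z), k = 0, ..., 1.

H_0 = Z^2,  H_1 = Z^4.

K has 12 vertices, 14 edges.
rank ∂_0 = 0, rank ∂_1 = 10 ⇒ b_0 = 12 − 0 − 10 = 2; all invariant factors of ∂_1 are 1 so no torsion. So H_0 ≅ Z^2.
rank ∂_1 = 10, rank ∂_2 = 0 ⇒ b_1 = 14 − 10 − 0 = 4. So H_1 ≅ Z^4.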